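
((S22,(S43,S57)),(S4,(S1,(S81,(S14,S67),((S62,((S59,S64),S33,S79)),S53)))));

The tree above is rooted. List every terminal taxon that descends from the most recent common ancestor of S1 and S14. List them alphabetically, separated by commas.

Tracing S1: it sits inside (S1,(S81,(S14,S67),((S62,((S59,S64),S33,S79)),S53))).
Tracing S14: it sits inside (S14,S67).
The smallest clade enclosing both is (S1,(S81,(S14,S67),((S62,((S59,S64),S33,S79)),S53))); the answer is its 10 terminal taxa in alphabetical order.

S1, S14, S33, S53, S59, S62, S64, S67, S79, S81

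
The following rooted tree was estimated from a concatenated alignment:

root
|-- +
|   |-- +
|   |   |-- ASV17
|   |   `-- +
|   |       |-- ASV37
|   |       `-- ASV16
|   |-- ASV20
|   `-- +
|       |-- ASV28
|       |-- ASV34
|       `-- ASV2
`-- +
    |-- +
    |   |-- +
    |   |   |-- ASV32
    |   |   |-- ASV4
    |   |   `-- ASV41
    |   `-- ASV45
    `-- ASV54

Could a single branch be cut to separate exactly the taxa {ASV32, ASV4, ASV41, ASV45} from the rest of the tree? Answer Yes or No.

The most recent common ancestor of these taxa subtends ((ASV32,ASV4,ASV41),ASV45).
That clade has exactly 4 tips — every listed taxon and nothing else — so the group is monophyletic.

Yes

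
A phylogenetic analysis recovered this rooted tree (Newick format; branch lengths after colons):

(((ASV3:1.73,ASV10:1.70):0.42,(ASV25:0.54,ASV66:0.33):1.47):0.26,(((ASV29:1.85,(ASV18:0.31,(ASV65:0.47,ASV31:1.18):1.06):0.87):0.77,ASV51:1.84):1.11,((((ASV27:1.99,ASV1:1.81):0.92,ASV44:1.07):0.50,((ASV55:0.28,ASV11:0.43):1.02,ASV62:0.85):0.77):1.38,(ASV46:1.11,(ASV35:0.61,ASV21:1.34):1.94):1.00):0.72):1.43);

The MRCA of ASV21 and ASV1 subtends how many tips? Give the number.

The MRCA of ASV21 and ASV1 is the node subtending ((((ASV27,ASV1),ASV44),((ASV55,ASV11),ASV62)),(ASV46,(ASV35,ASV21))).
That clade contains 9 terminal taxa: ASV1, ASV11, ASV21, ASV27, ASV35, ASV44, ASV46, ASV55, ASV62.

9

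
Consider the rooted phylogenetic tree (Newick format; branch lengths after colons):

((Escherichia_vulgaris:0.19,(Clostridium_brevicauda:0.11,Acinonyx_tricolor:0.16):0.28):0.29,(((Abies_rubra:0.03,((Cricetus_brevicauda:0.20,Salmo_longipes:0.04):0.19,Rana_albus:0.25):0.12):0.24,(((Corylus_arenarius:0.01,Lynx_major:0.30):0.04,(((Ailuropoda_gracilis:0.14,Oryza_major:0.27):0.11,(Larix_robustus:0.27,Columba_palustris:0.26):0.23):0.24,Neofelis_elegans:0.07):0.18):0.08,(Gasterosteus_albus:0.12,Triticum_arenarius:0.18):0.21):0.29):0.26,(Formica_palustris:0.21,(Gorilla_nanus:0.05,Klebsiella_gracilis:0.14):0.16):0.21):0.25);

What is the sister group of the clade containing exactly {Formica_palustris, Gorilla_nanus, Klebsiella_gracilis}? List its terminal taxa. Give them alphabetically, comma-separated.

Abies_rubra, Ailuropoda_gracilis, Columba_palustris, Corylus_arenarius, Cricetus_brevicauda, Gasterosteus_albus, Larix_robustus, Lynx_major, Neofelis_elegans, Oryza_major, Rana_albus, Salmo_longipes, Triticum_arenarius

The clade containing exactly {Formica_palustris, Gorilla_nanus, Klebsiella_gracilis} attaches to the tree at the node subtending (((Abies_rubra,((Cricetus_brevicauda,Salmo_longipes),Rana_albus)),(((Corylus_arenarius,Lynx_major),(((Ailuropoda_gracilis,Oryza_major),(Larix_robustus,Columba_palustris)),Neofelis_elegans)),(Gasterosteus_albus,Triticum_arenarius))),(Formica_palustris,(Gorilla_nanus,Klebsiella_gracilis))).
The other lineage descending from that same node — the sister group — is ((Abies_rubra,((Cricetus_brevicauda,Salmo_longipes),Rana_albus)),(((Corylus_arenarius,Lynx_major),(((Ailuropoda_gracilis,Oryza_major),(Larix_robustus,Columba_palustris)),Neofelis_elegans)),(Gasterosteus_albus,Triticum_arenarius))); its 13 tips in alphabetical order are the answer.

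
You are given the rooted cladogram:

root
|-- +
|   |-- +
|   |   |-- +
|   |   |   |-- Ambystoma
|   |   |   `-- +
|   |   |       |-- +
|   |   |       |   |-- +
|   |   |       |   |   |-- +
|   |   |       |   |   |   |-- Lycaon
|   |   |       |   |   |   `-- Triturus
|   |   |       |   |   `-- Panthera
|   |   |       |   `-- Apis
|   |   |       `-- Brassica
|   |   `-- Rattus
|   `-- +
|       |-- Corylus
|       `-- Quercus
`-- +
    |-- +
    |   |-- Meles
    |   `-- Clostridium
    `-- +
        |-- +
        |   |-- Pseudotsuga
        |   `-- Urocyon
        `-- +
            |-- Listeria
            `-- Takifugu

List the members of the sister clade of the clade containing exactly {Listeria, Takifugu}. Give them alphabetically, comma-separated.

Pseudotsuga, Urocyon

The clade containing exactly {Listeria, Takifugu} attaches to the tree at the node subtending ((Pseudotsuga,Urocyon),(Listeria,Takifugu)).
The other lineage descending from that same node — the sister group — is (Pseudotsuga,Urocyon); its 2 tips in alphabetical order are the answer.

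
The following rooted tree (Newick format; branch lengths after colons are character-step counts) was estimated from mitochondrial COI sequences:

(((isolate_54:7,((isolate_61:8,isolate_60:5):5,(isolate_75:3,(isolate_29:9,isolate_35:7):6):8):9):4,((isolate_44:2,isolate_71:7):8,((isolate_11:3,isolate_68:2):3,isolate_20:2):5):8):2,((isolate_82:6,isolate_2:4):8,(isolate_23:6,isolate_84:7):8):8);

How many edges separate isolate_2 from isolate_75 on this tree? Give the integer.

8

The MRCA of isolate_2 and isolate_75 is the root of the tree.
From isolate_2 up to that node: 3 branches. From isolate_75 up to the same node: 5 branches. Total: 3 + 5 = 8.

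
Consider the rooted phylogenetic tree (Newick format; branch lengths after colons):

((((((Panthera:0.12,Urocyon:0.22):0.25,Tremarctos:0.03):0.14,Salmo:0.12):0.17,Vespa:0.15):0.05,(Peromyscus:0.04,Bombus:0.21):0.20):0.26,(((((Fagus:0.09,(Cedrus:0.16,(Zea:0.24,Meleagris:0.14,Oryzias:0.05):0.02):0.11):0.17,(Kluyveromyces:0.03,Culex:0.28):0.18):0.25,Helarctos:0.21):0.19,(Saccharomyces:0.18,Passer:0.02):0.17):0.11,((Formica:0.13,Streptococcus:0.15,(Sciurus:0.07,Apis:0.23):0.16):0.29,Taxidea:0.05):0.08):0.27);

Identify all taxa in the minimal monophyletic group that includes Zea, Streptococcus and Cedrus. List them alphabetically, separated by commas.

Apis, Cedrus, Culex, Fagus, Formica, Helarctos, Kluyveromyces, Meleagris, Oryzias, Passer, Saccharomyces, Sciurus, Streptococcus, Taxidea, Zea

Tracing Zea: it sits inside (Zea,Meleagris,Oryzias).
Tracing Streptococcus: it sits inside (Formica,Streptococcus,(Sciurus,Apis)).
Tracing Cedrus: it sits inside (Cedrus,(Zea,Meleagris,Oryzias)).
The smallest clade enclosing all 3 is (((((Fagus,(Cedrus,(Zea,Meleagris,Oryzias))),(Kluyveromyces,Culex)),Helarctos),(Saccharomyces,Passer)),((Formica,Streptococcus,(Sciurus,Apis)),Taxidea)); the answer is its 15 terminal taxa in alphabetical order.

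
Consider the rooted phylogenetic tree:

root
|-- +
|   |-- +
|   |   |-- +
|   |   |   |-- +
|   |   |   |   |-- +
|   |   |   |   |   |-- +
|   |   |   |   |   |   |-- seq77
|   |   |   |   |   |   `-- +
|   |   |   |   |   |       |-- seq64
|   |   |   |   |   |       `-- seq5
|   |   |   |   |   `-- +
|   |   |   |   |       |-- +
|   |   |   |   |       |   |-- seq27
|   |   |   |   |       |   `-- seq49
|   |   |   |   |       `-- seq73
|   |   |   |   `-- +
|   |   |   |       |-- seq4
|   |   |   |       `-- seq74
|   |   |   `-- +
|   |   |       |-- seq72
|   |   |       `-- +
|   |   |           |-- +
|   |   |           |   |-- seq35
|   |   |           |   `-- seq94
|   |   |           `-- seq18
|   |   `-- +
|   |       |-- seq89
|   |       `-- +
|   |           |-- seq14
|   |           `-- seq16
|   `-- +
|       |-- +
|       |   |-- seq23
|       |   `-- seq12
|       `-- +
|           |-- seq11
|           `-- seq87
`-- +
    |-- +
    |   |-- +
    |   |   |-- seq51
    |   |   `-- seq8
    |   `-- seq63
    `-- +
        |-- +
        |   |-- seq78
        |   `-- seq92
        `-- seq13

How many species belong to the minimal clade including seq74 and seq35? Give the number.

12

The MRCA of seq74 and seq35 is the node subtending ((((seq77,(seq64,seq5)),((seq27,seq49),seq73)),(seq4,seq74)),(seq72,((seq35,seq94),seq18))).
That clade contains 12 terminal taxa: seq18, seq27, seq35, seq4, seq49, seq5, seq64, seq72, seq73, seq74, seq77, seq94.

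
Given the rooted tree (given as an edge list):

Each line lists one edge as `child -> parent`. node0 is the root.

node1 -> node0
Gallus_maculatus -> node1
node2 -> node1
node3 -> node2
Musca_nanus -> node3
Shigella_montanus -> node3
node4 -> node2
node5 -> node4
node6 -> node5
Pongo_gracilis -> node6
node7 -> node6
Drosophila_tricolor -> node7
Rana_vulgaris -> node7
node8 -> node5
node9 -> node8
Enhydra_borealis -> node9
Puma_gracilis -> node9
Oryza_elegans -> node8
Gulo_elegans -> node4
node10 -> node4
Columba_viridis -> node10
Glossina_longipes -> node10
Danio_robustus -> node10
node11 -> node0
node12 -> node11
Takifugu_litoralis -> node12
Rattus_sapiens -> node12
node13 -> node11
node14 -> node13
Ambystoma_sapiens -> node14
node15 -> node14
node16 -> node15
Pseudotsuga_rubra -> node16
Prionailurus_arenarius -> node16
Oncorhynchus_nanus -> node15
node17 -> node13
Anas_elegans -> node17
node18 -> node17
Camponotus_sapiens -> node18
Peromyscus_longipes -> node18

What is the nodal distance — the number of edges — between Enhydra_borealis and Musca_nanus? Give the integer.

7

The MRCA of Enhydra_borealis and Musca_nanus is the node subtending ((Musca_nanus,Shigella_montanus),(((Pongo_gracilis,(Drosophila_tricolor,Rana_vulgaris)),((Enhydra_borealis,Puma_gracilis),Oryza_elegans)),Gulo_elegans,(Columba_viridis,Glossina_longipes,Danio_robustus))).
From Enhydra_borealis up to that node: 5 branches. From Musca_nanus up to the same node: 2 branches. Total: 5 + 2 = 7.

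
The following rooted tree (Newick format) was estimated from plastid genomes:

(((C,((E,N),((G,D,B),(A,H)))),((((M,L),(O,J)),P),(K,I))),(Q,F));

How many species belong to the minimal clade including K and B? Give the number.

15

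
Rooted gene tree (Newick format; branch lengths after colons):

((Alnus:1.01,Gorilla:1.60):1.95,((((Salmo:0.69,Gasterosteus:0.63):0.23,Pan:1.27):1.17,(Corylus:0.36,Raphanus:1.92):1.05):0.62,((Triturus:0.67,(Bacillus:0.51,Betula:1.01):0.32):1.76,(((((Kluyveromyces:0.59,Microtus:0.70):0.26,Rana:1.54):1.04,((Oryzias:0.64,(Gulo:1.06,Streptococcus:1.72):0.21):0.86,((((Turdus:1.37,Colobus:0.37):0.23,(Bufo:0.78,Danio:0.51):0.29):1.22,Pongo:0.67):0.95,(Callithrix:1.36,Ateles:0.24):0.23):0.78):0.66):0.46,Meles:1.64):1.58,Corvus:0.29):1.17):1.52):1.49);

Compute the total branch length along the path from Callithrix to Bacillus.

8.83

The path runs Callithrix → … → MRCA → … → Bacillus; the MRCA is the node subtending ((Triturus,(Bacillus,Betula)),(((((Kluyveromyces,Microtus),Rana),((Oryzias,(Gulo,Streptococcus)),((((Turdus,Colobus),(Bufo,Danio)),Pongo),(Callithrix,Ateles)))),Meles),Corvus)).
Branch lengths along that path: 1.36 + 0.23 + 0.78 + 0.66 + 0.46 + 1.58 + 1.17 + 1.76 + 0.32 + 0.51 = 8.83.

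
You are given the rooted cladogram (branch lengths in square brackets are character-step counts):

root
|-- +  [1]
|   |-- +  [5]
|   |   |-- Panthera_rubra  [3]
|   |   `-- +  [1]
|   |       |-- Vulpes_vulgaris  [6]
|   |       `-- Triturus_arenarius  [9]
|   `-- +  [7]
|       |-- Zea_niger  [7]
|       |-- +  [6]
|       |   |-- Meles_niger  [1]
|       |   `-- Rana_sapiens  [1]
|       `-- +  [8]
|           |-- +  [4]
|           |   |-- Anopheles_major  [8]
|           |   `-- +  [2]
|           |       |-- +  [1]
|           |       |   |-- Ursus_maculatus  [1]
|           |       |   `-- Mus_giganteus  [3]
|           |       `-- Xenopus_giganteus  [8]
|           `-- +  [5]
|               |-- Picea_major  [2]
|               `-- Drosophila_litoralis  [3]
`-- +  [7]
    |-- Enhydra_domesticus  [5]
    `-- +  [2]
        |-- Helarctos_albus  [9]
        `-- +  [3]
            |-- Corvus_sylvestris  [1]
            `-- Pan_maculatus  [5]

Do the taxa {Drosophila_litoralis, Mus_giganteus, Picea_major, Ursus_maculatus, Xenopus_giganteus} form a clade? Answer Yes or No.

The MRCA of the listed taxa subtends ((Anopheles_major,((Ursus_maculatus,Mus_giganteus),Xenopus_giganteus)),(Picea_major,Drosophila_litoralis)).
That clade also contains Anopheles_major, which is not in the proposed group, so the group is not monophyletic.

No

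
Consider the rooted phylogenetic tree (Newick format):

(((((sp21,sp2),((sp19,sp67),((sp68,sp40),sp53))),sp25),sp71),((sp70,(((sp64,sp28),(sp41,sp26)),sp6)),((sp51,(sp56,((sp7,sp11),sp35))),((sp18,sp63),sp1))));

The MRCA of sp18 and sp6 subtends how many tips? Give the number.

14

The MRCA of sp18 and sp6 is the node subtending ((sp70,(((sp64,sp28),(sp41,sp26)),sp6)),((sp51,(sp56,((sp7,sp11),sp35))),((sp18,sp63),sp1))).
That clade contains 14 terminal taxa: sp1, sp11, sp18, sp26, sp28, sp35, sp41, sp51, sp56, sp6, sp63, sp64, sp7, sp70.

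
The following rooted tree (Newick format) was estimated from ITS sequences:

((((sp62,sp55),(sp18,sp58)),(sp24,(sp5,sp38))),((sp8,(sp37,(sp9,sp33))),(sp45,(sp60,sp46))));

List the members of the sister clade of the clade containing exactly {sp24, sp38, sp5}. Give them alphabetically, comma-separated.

The clade containing exactly {sp24, sp38, sp5} attaches to the tree at the node subtending (((sp62,sp55),(sp18,sp58)),(sp24,(sp5,sp38))).
The other lineage descending from that same node — the sister group — is ((sp62,sp55),(sp18,sp58)); its 4 tips in alphabetical order are the answer.

sp18, sp55, sp58, sp62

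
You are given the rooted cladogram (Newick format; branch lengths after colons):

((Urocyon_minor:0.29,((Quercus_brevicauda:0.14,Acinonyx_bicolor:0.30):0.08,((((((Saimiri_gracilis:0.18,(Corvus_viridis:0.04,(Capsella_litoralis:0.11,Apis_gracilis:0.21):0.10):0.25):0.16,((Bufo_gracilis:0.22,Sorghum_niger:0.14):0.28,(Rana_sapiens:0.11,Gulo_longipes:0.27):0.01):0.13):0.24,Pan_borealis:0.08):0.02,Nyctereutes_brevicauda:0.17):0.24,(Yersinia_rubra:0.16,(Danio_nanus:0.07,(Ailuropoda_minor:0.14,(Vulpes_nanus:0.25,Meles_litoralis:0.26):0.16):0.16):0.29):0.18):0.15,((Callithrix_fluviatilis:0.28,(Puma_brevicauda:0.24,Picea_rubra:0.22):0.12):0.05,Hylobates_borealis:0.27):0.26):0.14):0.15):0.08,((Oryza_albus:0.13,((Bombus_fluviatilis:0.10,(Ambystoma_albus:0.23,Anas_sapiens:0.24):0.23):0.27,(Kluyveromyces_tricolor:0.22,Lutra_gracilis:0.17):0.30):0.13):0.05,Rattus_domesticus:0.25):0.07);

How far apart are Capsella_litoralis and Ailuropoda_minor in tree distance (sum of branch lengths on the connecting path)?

The path runs Capsella_litoralis → … → MRCA → … → Ailuropoda_minor; the MRCA is the node subtending (((((Saimiri_gracilis,(Corvus_viridis,(Capsella_litoralis,Apis_gracilis))),((Bufo_gracilis,Sorghum_niger),(Rana_sapiens,Gulo_longipes))),Pan_borealis),Nyctereutes_brevicauda),(Yersinia_rubra,(Danio_nanus,(Ailuropoda_minor,(Vulpes_nanus,Meles_litoralis))))).
Branch lengths along that path: 0.11 + 0.10 + 0.25 + 0.16 + 0.24 + 0.02 + 0.24 + 0.18 + 0.29 + 0.16 + 0.14 = 1.89.

1.89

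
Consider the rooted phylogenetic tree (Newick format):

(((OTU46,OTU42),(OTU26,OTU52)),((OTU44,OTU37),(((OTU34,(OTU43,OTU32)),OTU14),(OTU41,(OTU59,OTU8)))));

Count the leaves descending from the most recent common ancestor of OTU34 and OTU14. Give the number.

4

The MRCA of OTU34 and OTU14 is the node subtending ((OTU34,(OTU43,OTU32)),OTU14).
That clade contains 4 terminal taxa: OTU14, OTU32, OTU34, OTU43.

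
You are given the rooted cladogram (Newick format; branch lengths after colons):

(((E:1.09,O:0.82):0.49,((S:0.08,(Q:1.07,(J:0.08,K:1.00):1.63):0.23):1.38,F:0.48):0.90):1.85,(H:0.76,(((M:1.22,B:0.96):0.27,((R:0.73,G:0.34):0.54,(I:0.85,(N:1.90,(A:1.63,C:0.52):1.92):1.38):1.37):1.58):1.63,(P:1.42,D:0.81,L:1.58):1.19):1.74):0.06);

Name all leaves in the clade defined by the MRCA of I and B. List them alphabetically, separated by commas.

A, B, C, G, I, M, N, R

Tracing I: it sits inside (I,(N,(A,C))).
Tracing B: it sits inside (M,B).
The smallest clade enclosing both is ((M,B),((R,G),(I,(N,(A,C))))); the answer is its 8 terminal taxa in alphabetical order.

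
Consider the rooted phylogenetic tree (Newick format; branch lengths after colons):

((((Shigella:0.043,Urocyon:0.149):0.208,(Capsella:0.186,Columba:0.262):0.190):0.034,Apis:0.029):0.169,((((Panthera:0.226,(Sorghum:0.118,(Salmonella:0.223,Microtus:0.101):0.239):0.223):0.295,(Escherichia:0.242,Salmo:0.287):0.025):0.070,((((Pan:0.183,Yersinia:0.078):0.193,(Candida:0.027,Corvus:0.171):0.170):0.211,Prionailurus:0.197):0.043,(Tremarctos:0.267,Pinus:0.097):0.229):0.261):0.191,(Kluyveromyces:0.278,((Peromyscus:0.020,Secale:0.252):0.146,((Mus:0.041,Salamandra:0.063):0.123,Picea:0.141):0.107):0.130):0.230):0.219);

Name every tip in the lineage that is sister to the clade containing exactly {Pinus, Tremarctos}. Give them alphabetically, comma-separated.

Candida, Corvus, Pan, Prionailurus, Yersinia

The clade containing exactly {Pinus, Tremarctos} attaches to the tree at the node subtending ((((Pan,Yersinia),(Candida,Corvus)),Prionailurus),(Tremarctos,Pinus)).
The other lineage descending from that same node — the sister group — is (((Pan,Yersinia),(Candida,Corvus)),Prionailurus); its 5 tips in alphabetical order are the answer.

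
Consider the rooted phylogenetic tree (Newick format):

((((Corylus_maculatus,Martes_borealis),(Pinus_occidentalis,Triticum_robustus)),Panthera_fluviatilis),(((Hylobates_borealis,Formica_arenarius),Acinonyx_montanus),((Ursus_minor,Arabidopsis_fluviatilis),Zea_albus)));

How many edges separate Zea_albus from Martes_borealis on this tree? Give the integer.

7

The MRCA of Zea_albus and Martes_borealis is the root of the tree.
From Zea_albus up to that node: 3 branches. From Martes_borealis up to the same node: 4 branches. Total: 3 + 4 = 7.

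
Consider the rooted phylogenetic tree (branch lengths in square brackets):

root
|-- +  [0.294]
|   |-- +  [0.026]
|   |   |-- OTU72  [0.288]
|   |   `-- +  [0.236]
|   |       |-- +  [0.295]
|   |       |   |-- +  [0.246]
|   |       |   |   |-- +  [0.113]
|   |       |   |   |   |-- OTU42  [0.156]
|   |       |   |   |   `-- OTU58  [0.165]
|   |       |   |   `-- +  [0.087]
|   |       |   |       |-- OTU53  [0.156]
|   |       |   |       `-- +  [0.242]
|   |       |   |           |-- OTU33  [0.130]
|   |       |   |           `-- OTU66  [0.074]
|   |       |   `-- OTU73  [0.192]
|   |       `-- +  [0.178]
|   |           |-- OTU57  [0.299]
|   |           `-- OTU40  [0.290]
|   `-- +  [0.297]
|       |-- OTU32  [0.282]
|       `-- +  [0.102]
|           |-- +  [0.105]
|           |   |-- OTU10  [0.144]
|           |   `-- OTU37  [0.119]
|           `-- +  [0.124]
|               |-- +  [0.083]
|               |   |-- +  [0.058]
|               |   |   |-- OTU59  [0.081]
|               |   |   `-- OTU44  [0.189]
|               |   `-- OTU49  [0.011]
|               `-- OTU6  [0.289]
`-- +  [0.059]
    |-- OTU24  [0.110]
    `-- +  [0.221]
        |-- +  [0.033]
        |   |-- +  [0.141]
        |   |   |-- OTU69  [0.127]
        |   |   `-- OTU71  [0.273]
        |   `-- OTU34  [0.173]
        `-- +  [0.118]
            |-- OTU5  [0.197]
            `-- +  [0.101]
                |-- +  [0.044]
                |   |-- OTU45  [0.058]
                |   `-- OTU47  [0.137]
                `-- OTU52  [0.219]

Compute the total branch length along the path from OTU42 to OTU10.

1.720

The path runs OTU42 → … → MRCA → … → OTU10; the MRCA is the node subtending ((OTU72,((((OTU42,OTU58),(OTU53,(OTU33,OTU66))),OTU73),(OTU57,OTU40))),(OTU32,((OTU10,OTU37),(((OTU59,OTU44),OTU49),OTU6)))).
Branch lengths along that path: 0.156 + 0.113 + 0.246 + 0.295 + 0.236 + 0.026 + 0.297 + 0.102 + 0.105 + 0.144 = 1.720.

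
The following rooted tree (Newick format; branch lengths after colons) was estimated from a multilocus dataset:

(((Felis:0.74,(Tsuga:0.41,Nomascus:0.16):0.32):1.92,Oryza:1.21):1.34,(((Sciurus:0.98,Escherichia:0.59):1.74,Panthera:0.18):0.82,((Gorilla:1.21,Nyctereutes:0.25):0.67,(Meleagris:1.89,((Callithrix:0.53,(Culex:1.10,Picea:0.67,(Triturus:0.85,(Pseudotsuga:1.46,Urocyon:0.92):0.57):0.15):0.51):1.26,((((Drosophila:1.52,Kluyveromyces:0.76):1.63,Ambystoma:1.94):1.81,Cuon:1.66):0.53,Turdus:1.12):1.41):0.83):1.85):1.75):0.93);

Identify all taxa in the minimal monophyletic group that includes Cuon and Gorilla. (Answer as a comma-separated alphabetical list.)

Ambystoma, Callithrix, Culex, Cuon, Drosophila, Gorilla, Kluyveromyces, Meleagris, Nyctereutes, Picea, Pseudotsuga, Triturus, Turdus, Urocyon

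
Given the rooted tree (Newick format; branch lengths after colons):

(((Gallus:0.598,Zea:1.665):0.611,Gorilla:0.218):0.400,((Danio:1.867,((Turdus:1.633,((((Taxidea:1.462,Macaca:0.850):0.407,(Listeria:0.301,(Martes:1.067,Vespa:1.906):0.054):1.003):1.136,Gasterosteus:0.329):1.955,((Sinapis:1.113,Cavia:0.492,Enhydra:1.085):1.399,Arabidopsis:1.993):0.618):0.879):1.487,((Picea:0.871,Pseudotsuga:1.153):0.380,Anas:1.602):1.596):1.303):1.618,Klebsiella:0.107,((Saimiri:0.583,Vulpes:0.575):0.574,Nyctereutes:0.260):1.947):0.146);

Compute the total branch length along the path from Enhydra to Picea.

8.315

The path runs Enhydra → … → MRCA → … → Picea; the MRCA is the node subtending ((Turdus,((((Taxidea,Macaca),(Listeria,(Martes,Vespa))),Gasterosteus),((Sinapis,Cavia,Enhydra),Arabidopsis))),((Picea,Pseudotsuga),Anas)).
Branch lengths along that path: 1.085 + 1.399 + 0.618 + 0.879 + 1.487 + 1.596 + 0.380 + 0.871 = 8.315.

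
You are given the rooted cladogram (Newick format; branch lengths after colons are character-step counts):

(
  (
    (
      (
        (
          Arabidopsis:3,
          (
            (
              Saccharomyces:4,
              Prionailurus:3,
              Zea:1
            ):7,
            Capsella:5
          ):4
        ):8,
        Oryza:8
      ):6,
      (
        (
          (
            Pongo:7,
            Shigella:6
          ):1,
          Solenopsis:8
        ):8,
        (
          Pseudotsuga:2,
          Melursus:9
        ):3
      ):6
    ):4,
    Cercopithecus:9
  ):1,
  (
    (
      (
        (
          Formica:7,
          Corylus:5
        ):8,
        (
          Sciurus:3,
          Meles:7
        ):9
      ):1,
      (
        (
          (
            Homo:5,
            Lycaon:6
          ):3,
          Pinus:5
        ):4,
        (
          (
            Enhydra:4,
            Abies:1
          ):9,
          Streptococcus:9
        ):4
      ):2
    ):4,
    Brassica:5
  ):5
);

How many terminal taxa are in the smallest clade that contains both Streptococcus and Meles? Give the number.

10

The MRCA of Streptococcus and Meles is the node subtending (((Formica,Corylus),(Sciurus,Meles)),(((Homo,Lycaon),Pinus),((Enhydra,Abies),Streptococcus))).
That clade contains 10 terminal taxa: Abies, Corylus, Enhydra, Formica, Homo, Lycaon, Meles, Pinus, Sciurus, Streptococcus.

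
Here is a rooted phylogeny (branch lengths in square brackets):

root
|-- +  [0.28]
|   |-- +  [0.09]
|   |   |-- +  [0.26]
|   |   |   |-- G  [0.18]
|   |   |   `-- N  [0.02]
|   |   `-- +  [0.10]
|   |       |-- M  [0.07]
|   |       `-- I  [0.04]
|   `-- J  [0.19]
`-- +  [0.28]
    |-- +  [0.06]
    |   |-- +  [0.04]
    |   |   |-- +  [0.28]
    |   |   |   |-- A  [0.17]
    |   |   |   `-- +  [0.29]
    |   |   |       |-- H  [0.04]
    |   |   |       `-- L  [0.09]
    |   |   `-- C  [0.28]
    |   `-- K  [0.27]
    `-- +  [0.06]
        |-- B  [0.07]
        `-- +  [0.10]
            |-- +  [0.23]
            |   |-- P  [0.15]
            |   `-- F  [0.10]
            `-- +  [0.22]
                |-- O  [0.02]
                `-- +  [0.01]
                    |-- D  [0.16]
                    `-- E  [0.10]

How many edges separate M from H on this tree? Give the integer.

10

The MRCA of M and H is the root of the tree.
From M up to that node: 4 branches. From H up to the same node: 6 branches. Total: 4 + 6 = 10.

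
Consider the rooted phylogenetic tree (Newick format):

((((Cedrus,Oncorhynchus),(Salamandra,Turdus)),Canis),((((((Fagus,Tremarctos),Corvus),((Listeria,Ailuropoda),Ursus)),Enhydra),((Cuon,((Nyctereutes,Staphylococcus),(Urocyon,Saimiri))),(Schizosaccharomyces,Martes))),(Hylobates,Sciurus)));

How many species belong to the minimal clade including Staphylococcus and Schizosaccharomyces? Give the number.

The MRCA of Staphylococcus and Schizosaccharomyces is the node subtending ((Cuon,((Nyctereutes,Staphylococcus),(Urocyon,Saimiri))),(Schizosaccharomyces,Martes)).
That clade contains 7 terminal taxa: Cuon, Martes, Nyctereutes, Saimiri, Schizosaccharomyces, Staphylococcus, Urocyon.

7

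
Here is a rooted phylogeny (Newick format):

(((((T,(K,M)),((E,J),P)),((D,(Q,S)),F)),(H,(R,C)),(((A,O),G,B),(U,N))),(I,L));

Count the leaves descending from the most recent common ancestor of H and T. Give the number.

19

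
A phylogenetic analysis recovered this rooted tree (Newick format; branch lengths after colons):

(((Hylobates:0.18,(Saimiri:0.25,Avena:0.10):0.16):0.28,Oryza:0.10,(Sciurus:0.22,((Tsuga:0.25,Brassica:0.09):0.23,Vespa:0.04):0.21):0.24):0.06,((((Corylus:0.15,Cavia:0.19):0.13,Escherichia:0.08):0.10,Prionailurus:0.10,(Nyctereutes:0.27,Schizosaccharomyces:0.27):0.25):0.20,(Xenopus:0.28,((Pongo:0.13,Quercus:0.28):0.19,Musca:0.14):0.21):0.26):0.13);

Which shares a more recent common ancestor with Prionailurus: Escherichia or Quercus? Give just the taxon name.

Escherichia

The MRCA of Prionailurus and Escherichia subtends (((Corylus,Cavia),Escherichia),Prionailurus,(Nyctereutes,Schizosaccharomyces)) (6 taxa).
The MRCA of Prionailurus and Quercus subtends ((((Corylus,Cavia),Escherichia),Prionailurus,(Nyctereutes,Schizosaccharomyces)),(Xenopus,((Pongo,Quercus),Musca))) (10 taxa).
The first is nested inside the second, so Prionailurus shares a more recent common ancestor with Escherichia.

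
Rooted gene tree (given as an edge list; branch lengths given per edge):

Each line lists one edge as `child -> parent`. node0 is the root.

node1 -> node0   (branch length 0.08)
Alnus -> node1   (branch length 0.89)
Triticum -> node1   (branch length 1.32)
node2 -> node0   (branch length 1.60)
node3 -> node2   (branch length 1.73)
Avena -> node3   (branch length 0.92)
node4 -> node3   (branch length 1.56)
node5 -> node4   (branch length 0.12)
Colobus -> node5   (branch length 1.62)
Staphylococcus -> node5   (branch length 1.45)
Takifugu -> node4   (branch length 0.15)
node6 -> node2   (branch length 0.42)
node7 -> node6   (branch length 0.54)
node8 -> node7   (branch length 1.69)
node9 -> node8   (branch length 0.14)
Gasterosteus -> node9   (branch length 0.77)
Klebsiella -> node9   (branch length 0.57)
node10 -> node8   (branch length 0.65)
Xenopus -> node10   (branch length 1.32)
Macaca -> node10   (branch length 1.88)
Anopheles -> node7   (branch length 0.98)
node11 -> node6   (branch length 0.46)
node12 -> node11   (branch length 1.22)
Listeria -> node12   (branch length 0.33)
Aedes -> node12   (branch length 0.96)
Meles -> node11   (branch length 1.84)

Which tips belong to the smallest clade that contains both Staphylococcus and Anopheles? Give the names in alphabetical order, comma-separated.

Tracing Staphylococcus: it sits inside (Colobus,Staphylococcus).
Tracing Anopheles: it sits inside (((Gasterosteus,Klebsiella),(Xenopus,Macaca)),Anopheles).
The smallest clade enclosing both is ((Avena,((Colobus,Staphylococcus),Takifugu)),((((Gasterosteus,Klebsiella),(Xenopus,Macaca)),Anopheles),((Listeria,Aedes),Meles))); the answer is its 12 terminal taxa in alphabetical order.

Aedes, Anopheles, Avena, Colobus, Gasterosteus, Klebsiella, Listeria, Macaca, Meles, Staphylococcus, Takifugu, Xenopus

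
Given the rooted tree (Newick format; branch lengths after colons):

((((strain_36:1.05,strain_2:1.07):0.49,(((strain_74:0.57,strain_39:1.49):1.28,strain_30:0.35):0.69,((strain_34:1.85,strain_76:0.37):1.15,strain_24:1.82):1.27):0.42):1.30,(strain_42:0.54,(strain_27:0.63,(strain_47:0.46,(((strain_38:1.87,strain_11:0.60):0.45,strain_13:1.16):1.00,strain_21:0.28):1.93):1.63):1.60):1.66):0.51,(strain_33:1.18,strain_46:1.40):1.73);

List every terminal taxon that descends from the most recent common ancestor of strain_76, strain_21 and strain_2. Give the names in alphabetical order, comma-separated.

strain_11, strain_13, strain_2, strain_21, strain_24, strain_27, strain_30, strain_34, strain_36, strain_38, strain_39, strain_42, strain_47, strain_74, strain_76

Tracing strain_76: it sits inside (strain_34,strain_76).
Tracing strain_21: it sits inside (((strain_38,strain_11),strain_13),strain_21).
Tracing strain_2: it sits inside (strain_36,strain_2).
The smallest clade enclosing all 3 is (((strain_36,strain_2),(((strain_74,strain_39),strain_30),((strain_34,strain_76),strain_24))),(strain_42,(strain_27,(strain_47,(((strain_38,strain_11),strain_13),strain_21))))); the answer is its 15 terminal taxa in alphabetical order.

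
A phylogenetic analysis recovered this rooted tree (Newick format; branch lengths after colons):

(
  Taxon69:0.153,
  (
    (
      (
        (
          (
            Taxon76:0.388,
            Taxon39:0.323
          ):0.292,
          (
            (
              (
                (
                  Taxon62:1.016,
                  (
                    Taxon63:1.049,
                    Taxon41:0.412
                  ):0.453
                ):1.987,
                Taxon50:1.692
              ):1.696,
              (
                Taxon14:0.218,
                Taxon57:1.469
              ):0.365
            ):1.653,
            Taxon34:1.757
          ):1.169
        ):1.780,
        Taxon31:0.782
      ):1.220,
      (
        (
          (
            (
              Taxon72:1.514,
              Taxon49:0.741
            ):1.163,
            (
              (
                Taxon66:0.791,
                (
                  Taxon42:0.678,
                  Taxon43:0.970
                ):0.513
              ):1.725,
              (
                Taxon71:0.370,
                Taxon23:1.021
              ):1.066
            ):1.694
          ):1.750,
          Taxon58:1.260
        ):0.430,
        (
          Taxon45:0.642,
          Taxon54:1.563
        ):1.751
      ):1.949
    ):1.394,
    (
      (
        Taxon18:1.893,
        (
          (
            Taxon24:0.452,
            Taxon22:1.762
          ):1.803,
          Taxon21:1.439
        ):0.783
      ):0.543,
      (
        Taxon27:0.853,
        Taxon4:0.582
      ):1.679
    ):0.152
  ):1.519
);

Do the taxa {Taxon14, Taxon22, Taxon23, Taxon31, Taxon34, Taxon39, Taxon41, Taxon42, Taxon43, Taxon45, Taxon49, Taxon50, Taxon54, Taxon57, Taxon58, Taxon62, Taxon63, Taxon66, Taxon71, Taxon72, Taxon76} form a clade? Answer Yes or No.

No

The MRCA of the listed taxa subtends (((((Taxon76,Taxon39),((((Taxon62,(Taxon63,Taxon41)),Taxon50),(Taxon14,Taxon57)),Taxon34)),Taxon31),((((Taxon72,Taxon49),((Taxon66,(Taxon42,Taxon43)),(Taxon71,Taxon23))),Taxon58),(Taxon45,Taxon54))),((Taxon18,((Taxon24,Taxon22),Taxon21)),(Taxon27,Taxon4))).
That clade also contains Taxon18, Taxon21, Taxon24, Taxon27, Taxon4, which are not in the proposed group, so the group is not monophyletic.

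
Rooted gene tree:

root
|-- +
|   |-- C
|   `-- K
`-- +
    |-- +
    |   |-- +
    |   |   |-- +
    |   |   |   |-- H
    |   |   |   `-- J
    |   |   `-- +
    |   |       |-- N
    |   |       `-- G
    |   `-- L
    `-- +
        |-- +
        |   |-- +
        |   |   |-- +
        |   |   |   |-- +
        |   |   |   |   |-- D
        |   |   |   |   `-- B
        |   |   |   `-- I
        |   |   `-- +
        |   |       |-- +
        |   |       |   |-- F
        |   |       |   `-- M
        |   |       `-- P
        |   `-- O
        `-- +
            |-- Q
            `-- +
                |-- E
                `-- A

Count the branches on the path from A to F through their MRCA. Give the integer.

8

The MRCA of A and F is the node subtending (((((D,B),I),((F,M),P)),O),(Q,(E,A))).
From A up to that node: 3 branches. From F up to the same node: 5 branches. Total: 3 + 5 = 8.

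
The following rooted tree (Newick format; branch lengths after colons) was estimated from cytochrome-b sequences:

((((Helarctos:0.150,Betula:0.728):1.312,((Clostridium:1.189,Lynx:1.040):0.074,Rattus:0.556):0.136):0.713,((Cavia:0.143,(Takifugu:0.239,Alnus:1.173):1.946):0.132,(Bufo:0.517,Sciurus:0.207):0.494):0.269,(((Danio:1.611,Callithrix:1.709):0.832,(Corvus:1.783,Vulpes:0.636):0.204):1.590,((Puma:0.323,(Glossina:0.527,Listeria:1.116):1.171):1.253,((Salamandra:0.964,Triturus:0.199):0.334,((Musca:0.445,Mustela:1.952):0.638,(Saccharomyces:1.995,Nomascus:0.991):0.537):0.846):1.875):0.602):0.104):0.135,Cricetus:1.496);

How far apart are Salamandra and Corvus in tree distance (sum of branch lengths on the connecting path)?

7.352

The path runs Salamandra → … → MRCA → … → Corvus; the MRCA is the node subtending (((Danio,Callithrix),(Corvus,Vulpes)),((Puma,(Glossina,Listeria)),((Salamandra,Triturus),((Musca,Mustela),(Saccharomyces,Nomascus))))).
Branch lengths along that path: 0.964 + 0.334 + 1.875 + 0.602 + 1.590 + 0.204 + 1.783 = 7.352.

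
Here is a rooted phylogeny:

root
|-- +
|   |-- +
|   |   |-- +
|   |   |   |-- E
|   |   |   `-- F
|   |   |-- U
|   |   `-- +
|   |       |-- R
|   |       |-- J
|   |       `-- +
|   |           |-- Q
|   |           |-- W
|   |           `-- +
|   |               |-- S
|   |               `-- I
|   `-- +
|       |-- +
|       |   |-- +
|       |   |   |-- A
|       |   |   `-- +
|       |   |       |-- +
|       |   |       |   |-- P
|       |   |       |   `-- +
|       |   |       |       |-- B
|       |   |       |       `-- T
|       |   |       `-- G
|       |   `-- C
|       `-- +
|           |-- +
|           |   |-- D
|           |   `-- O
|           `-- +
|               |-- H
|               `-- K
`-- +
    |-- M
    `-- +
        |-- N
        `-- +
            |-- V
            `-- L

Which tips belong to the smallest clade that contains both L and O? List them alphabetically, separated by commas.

A, B, C, D, E, F, G, H, I, J, K, L, M, N, O, P, Q, R, S, T, U, V, W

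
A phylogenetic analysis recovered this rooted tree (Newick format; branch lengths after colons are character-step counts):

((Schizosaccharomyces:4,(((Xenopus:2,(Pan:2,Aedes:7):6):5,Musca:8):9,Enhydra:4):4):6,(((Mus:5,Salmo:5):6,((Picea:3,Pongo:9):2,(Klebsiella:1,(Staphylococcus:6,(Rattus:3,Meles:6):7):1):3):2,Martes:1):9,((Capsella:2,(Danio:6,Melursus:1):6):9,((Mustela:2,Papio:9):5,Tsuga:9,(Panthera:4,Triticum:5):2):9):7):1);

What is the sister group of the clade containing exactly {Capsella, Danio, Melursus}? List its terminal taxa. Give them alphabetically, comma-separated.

Mustela, Panthera, Papio, Triticum, Tsuga

The clade containing exactly {Capsella, Danio, Melursus} attaches to the tree at the node subtending ((Capsella,(Danio,Melursus)),((Mustela,Papio),Tsuga,(Panthera,Triticum))).
The other lineage descending from that same node — the sister group — is ((Mustela,Papio),Tsuga,(Panthera,Triticum)); its 5 tips in alphabetical order are the answer.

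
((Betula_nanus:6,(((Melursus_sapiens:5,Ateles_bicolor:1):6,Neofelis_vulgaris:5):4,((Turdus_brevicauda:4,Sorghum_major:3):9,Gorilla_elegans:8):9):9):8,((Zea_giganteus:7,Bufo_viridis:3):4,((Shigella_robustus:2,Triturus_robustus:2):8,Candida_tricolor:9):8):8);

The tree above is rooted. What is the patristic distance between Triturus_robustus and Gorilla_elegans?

60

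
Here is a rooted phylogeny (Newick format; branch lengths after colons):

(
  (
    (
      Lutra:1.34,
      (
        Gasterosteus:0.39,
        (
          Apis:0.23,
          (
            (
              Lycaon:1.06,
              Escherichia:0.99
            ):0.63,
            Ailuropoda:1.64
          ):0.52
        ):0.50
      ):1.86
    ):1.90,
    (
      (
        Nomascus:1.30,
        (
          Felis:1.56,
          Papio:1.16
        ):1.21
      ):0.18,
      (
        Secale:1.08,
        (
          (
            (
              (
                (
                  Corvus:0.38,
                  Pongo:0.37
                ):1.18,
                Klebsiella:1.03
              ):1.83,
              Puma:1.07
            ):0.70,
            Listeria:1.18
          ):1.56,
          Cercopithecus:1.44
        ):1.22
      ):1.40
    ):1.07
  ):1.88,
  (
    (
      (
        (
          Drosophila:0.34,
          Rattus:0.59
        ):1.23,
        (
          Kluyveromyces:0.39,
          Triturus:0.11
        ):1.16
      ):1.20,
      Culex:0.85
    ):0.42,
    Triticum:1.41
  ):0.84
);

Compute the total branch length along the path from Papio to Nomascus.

3.67

The path runs Papio → … → MRCA → … → Nomascus; the MRCA is the node subtending (Nomascus,(Felis,Papio)).
Branch lengths along that path: 1.16 + 1.21 + 1.30 = 3.67.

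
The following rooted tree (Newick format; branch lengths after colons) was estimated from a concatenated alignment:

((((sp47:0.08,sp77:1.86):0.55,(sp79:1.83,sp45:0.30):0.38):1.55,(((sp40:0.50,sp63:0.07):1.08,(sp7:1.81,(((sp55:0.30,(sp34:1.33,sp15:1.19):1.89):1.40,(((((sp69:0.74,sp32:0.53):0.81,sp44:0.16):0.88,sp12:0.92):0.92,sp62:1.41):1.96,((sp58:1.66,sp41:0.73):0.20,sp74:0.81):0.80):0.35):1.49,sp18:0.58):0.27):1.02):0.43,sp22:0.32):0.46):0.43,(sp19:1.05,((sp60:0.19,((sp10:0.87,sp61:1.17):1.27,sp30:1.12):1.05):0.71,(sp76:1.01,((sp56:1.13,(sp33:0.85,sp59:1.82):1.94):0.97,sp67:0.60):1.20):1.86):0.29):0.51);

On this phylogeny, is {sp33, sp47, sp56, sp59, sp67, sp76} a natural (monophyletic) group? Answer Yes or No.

The MRCA of the listed taxa is the root, so the smallest clade containing them is the whole tree.
That clade also contains sp10, sp12, sp15, sp18, sp19, sp22, sp30, sp32, sp34, sp40, sp41, sp44, sp45, sp55, sp58, sp60, sp61, sp62, sp63, sp69, sp7, sp74, sp77, sp79, which are not in the proposed group, so the group is not monophyletic.

No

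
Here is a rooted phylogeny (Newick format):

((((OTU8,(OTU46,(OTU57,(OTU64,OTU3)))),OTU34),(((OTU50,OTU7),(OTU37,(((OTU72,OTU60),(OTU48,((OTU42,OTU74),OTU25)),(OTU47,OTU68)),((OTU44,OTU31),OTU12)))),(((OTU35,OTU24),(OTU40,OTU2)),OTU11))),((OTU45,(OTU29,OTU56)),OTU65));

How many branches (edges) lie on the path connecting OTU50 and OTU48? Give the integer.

7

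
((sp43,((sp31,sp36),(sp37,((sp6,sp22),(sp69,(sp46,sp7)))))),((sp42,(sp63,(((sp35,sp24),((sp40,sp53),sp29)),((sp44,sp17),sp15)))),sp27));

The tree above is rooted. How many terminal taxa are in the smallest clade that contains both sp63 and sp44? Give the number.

9

The MRCA of sp63 and sp44 is the node subtending (sp63,(((sp35,sp24),((sp40,sp53),sp29)),((sp44,sp17),sp15))).
That clade contains 9 terminal taxa: sp15, sp17, sp24, sp29, sp35, sp40, sp44, sp53, sp63.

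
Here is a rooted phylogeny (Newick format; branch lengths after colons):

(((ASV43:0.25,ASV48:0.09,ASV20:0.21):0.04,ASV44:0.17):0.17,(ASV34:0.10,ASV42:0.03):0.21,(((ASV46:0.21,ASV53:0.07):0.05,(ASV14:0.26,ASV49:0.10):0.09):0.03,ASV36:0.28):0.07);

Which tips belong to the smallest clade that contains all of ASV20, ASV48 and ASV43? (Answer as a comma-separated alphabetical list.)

ASV20, ASV43, ASV48

Tracing ASV20: it sits inside (ASV43,ASV48,ASV20).
Tracing ASV48: it sits inside (ASV43,ASV48,ASV20).
Tracing ASV43: it sits inside (ASV43,ASV48,ASV20).
The smallest clade enclosing all 3 is (ASV43,ASV48,ASV20); the answer is its 3 terminal taxa in alphabetical order.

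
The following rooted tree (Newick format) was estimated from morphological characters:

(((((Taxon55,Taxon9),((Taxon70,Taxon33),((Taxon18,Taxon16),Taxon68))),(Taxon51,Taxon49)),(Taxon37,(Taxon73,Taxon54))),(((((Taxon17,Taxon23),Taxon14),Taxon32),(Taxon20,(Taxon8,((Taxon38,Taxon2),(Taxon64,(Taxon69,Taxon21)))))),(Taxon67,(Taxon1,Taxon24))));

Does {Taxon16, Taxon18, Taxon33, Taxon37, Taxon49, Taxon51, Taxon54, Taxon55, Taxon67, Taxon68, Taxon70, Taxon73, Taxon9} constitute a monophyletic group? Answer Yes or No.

No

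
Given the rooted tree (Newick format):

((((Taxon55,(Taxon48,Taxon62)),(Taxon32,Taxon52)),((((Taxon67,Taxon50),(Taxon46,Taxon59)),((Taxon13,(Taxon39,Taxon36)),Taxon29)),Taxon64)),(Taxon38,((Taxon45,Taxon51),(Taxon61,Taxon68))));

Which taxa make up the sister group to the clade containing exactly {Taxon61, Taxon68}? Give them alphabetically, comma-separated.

The clade containing exactly {Taxon61, Taxon68} attaches to the tree at the node subtending ((Taxon45,Taxon51),(Taxon61,Taxon68)).
The other lineage descending from that same node — the sister group — is (Taxon45,Taxon51); its 2 tips in alphabetical order are the answer.

Taxon45, Taxon51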